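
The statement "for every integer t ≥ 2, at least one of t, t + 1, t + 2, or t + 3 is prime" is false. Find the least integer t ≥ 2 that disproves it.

t = 24

A counterexample is any integer t ≥ 2 such that t, t + 1, t + 2, t + 3 are all composite; we check each in order.
The first 22 eligible values, up to t = 23, all satisfy the conclusion.
t = 24: 24 = 2 × 12; 25 = 5 × 5; 26 = 2 × 13; 27 = 3 × 9 — all composite.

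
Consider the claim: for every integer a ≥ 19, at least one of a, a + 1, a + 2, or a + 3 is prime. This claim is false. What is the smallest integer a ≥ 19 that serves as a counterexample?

a = 24

For a = 19, 20, 21, 22, 23 the conclusion holds.
a = 24: 24 = 2 × 12; 25 = 5 × 5; 26 = 2 × 13; 27 = 3 × 9 — all composite.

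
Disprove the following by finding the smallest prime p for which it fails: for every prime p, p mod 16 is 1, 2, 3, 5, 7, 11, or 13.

p = 31

For p = 2, 3, 5, 7, 11, 13, 17, 19, 23, 29 the conclusion holds.
p = 31: 31 mod 16 = 15 — not in {1, 2, 3, 5, 7, 11, 13}.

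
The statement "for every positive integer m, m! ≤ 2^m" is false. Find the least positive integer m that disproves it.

We need the least positive integer m for which m! > 2^m.
For m = 1, 2, 3 the conclusion holds.
m = 4: m! = 24 and 2^m = 16, so 24 > 16.

m = 4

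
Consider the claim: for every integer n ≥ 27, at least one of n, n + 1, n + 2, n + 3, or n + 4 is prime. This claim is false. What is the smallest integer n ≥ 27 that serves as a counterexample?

n = 32

We need the least integer n ≥ 27 for which n, n + 1, n + 2, n + 3, n + 4 are all composite.
The first 5 eligible values, up to n = 31, all satisfy the conclusion.
n = 32: 32 = 2 × 16; 33 = 3 × 11; 34 = 2 × 17; 35 = 5 × 7; 36 = 2 × 18 — all composite.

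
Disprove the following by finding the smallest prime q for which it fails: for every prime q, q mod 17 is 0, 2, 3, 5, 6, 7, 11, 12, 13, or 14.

Check each prime q in order until the claim fails.
For q = 2, 3, 5, 7, …, 31, 37, 41 the conclusion holds.
q = 43: 43 mod 17 = 9 — not in {0, 2, 3, 5, 6, 7, 11, 12, 13, 14}.
Hence q = 43 is a counterexample.

q = 43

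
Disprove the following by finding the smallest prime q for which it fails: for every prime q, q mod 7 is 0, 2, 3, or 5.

q = 11

A counterexample is any prime q such that the claim fails; we check each in order.
q = 2: 2 mod 7 = 2.
q = 3: 3 mod 7 = 3.
q = 5: 5 mod 7 = 5.
q = 7: 7 mod 7 = 0.
q = 11: 11 mod 7 = 4 — not in {0, 2, 3, 5}.
Hence q = 11 is a counterexample.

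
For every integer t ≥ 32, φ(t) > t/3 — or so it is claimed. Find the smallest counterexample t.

A counterexample is any integer t ≥ 32 such that the claim fails; we check each in order.
t = 32: φ(32) = 16 and 32/3 = 32/3, so φ(32) > 32/3.
t = 33: φ(33) = 20 and 33/3 = 11, so φ(33) > 33/3.
t = 34: φ(34) = 16 and 34/3 = 34/3, so φ(34) > 34/3.
t = 35: φ(35) = 24 and 35/3 = 35/3, so φ(35) > 35/3.
t = 36: φ(36) = 12 and 36/3 = 12, so φ(36) ≤ 36/3.

t = 36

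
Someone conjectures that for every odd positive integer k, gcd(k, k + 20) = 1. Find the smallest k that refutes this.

k = 5

A counterexample is any odd positive integer k such that gcd(k, k + 20) > 1; we check each in order.
For k = 1, 3 the conclusion holds.
k = 5: gcd(5, 25) = 5.
So k = 5 is the smallest counterexample.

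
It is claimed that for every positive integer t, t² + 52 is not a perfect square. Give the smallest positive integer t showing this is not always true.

t = 12

A counterexample is any positive integer t such that t² + 52 is a perfect square; we check each in order.
For t = 1, 2, 3, 4, …, 9, 10, 11 the conclusion holds.
t = 12: 12² + 52 = 196 = 14², a perfect square.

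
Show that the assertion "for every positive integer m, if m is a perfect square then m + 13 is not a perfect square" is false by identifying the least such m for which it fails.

Check each positive integer m in order until m is a perfect square but m + 13 is a perfect square.
For m = 1, 4, 9, 16, 25 the conclusion holds.
m = 36: 36 = 6² and 36 + 13 = 49 = 7².
So m = 36 is the smallest counterexample.

m = 36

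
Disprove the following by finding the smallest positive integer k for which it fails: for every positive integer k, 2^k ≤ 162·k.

k = 11

A counterexample is any positive integer k such that 2^k > 162·k; we check each in order.
For k = 1, 2, 3, 4, 5, 6, 7, 8, 9, 10 the conclusion holds.
k = 11: 2^k = 2048 and 162·k = 1782, so 2048 > 1782.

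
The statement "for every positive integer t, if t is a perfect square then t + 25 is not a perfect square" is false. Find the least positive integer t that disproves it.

t = 144

A counterexample is any positive integer t such that t is a perfect square but t + 25 is a perfect square; we check each in order.
For t = 1, 4, 9, 16, …, 81, 100, 121 the conclusion holds.
t = 144: 144 = 12² and 144 + 25 = 169 = 13².
Thus t = 144 disproves the claim, and no smaller t works.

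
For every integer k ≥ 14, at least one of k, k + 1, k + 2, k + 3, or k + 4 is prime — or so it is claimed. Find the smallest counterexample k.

k = 24

We need the least integer k ≥ 14 for which k, k + 1, k + 2, k + 3, k + 4 are all composite.
The first 10 eligible values, up to k = 23, all satisfy the conclusion.
k = 24: 24 = 2 × 12; 25 = 5 × 5; 26 = 2 × 13; 27 = 3 × 9; 28 = 2 × 14 — all composite.
So k = 24 is the smallest counterexample.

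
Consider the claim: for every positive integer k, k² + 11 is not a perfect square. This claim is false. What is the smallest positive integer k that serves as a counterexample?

k = 5

The first 4 eligible values, up to k = 4, all satisfy the conclusion.
k = 5: 5² + 11 = 36 = 6², a perfect square.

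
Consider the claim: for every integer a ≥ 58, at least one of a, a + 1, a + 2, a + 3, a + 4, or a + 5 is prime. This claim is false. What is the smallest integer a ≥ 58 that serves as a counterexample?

The first 32 eligible values, up to a = 89, all satisfy the conclusion.
a = 90: 90 = 2 × 45; 91 = 7 × 13; 92 = 2 × 46; 93 = 3 × 31; 94 = 2 × 47; 95 = 5 × 19 — all composite.
Hence a = 90 is a counterexample.

a = 90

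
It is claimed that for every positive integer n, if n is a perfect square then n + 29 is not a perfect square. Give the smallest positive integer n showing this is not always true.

We need the least positive integer n for which n is a perfect square but n + 29 is a perfect square.
For n = 1, 4, 9, 16, …, 121, 144, 169 the conclusion holds.
n = 196: 196 = 14² and 196 + 29 = 225 = 15².
Thus n = 196 disproves the claim, and no smaller n works.

n = 196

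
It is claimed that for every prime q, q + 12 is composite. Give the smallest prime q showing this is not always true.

q = 5

A counterexample is any prime q such that q + 12 is prime; we check each in order.
For q = 2, 3 the conclusion holds.
q = 5: q + 12 = 17, prime — not composite.
Thus q = 5 disproves the claim, and no smaller q works.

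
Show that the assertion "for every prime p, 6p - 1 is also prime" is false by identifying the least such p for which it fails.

p = 11

For p = 2, 3, 5, 7 the conclusion holds.
p = 11: 6p - 1 = 65 = 5 × 13, not prime.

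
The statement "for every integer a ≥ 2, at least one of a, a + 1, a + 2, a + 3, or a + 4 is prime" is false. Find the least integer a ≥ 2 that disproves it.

a = 24

Check each integer a ≥ 2 in order until a, a + 1, a + 2, a + 3, a + 4 are all composite.
For a = 2, 3, 4, 5, …, 21, 22, 23 the conclusion holds.
a = 24: 24 = 2 × 12; 25 = 5 × 5; 26 = 2 × 13; 27 = 3 × 9; 28 = 2 × 14 — all composite.
Hence a = 24 is a counterexample.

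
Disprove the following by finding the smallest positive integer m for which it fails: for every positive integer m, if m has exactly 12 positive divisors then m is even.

Check each positive integer m in order until m has exactly 12 positive divisors but m is odd.
For m = 60, 72, 84, 90, …, 294, 306, 308 the conclusion holds.
m = 315: divisors of 315: 12 divisors; 315 is odd.
Thus m = 315 disproves the claim, and no smaller m works.

m = 315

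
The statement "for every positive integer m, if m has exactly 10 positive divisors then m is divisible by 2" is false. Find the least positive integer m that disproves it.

m = 405

We need the least positive integer m for which m has exactly 10 positive divisors but m is not divisible by 2.
For m = 48, 80, 112, 162, 176, 208, 272, 304, 368 the conclusion holds.
m = 405: τ(405) = 10; 405 mod 2 = 1.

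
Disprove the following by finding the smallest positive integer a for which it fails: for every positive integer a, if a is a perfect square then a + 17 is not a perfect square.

A counterexample is any positive integer a such that a is a perfect square but a + 17 is a perfect square; we check each in order.
For a = 1, 4, 9, 16, 25, 36, 49 the conclusion holds.
a = 64: 64 = 8² and 64 + 17 = 81 = 9².

a = 64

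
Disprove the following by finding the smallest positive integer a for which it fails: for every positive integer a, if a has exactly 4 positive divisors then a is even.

We need the least positive integer a for which a has exactly 4 positive divisors but a is odd.
a = 6: divisors of 6: 1, 2, 3, 6; 6 is even.
a = 8: divisors of 8: 1, 2, 4, 8; 8 is even.
a = 10: divisors of 10: 1, 2, 5, 10; 10 is even.
a = 14: divisors of 14: 1, 2, 7, 14; 14 is even.
a = 15: divisors of 15: 1, 3, 5, 15; 15 is odd.
Thus a = 15 disproves the claim, and no smaller a works.

a = 15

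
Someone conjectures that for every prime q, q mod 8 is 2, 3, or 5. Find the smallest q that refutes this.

A counterexample is any prime q such that the claim fails; we check each in order.
For q = 2, 3, 5 the conclusion holds.
q = 7: 7 mod 8 = 7 — not in {2, 3, 5}.

q = 7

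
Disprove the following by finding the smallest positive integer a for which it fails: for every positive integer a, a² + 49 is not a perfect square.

Check each positive integer a in order until a² + 49 is a perfect square.
For a = 1, 2, 3, 4, …, 21, 22, 23 the conclusion holds.
a = 24: 24² + 49 = 625 = 25², a perfect square.

a = 24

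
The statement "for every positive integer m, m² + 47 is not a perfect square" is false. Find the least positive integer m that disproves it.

We need the least positive integer m for which m² + 47 is a perfect square.
The first 22 eligible values, up to m = 22, all satisfy the conclusion.
m = 23: 23² + 47 = 576 = 24², a perfect square.

m = 23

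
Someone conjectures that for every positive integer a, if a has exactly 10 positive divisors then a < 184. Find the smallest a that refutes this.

a = 208

A counterexample is any positive integer a such that a has exactly 10 positive divisors but the claim fails; we check each in order.
The first 5 eligible values, up to a = 176, all satisfy the conclusion.
a = 208: τ(208) = 10; 208 ≥ 184.
Thus a = 208 disproves the claim, and no smaller a works.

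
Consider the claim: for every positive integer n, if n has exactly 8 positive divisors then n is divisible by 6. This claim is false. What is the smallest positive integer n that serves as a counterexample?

We need the least positive integer n for which n has exactly 8 positive divisors but n is not divisible by 6.
n = 24: τ(24) = 8; 24 mod 6 = 0.
n = 30: τ(30) = 8; 30 mod 6 = 0.
n = 40: τ(40) = 8; 40 mod 6 = 4.
Thus n = 40 disproves the claim, and no smaller n works.

n = 40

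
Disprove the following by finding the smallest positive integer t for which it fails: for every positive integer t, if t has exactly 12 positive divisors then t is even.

A counterexample is any positive integer t such that t has exactly 12 positive divisors but t is odd; we check each in order.
For t = 60, 72, 84, 90, …, 294, 306, 308 the conclusion holds.
t = 315: divisors of 315: 12 divisors; 315 is odd.

t = 315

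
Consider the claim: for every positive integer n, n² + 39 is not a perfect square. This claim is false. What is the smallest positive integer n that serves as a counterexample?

The first 4 eligible values, up to n = 4, all satisfy the conclusion.
n = 5: 5² + 39 = 64 = 8², a perfect square.

n = 5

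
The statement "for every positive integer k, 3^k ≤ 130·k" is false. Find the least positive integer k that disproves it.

k = 7

For k = 1, 2, 3, 4, 5, 6 the conclusion holds.
k = 7: 3^k = 2187 and 130·k = 910, so 2187 > 910.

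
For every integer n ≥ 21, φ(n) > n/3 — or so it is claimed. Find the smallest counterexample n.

n = 24

A counterexample is any integer n ≥ 21 such that the claim fails; we check each in order.
For n = 21, 22, 23 the conclusion holds.
n = 24: φ(24) = 8 and 24/3 = 8, so φ(24) ≤ 24/3.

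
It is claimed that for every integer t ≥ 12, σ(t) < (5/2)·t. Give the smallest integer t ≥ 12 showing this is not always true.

Check each integer t ≥ 12 in order until the claim fails.
For t = 12, 13, 14, 15, …, 21, 22, 23 the conclusion holds.
t = 24: σ(24) = 60; 60 ≥ 60.

t = 24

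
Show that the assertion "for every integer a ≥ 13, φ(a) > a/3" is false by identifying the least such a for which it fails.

A counterexample is any integer a ≥ 13 such that the claim fails; we check each in order.
The first 5 eligible values, up to a = 17, all satisfy the conclusion.
a = 18: φ(18) = 6 and 18/3 = 6, so φ(18) ≤ 18/3.
Thus a = 18 disproves the claim, and no smaller a works.

a = 18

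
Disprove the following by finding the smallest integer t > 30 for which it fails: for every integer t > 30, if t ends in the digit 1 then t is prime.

For t = 31, 41 the conclusion holds.
t = 51: 51 ends in 1; 51 = 3 × 17, composite.
So t = 51 is the smallest counterexample.

t = 51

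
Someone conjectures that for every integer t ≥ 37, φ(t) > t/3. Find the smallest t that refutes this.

t = 42

A counterexample is any integer t ≥ 37 such that the claim fails; we check each in order.
The first 5 eligible values, up to t = 41, all satisfy the conclusion.
t = 42: φ(42) = 12 and 42/3 = 14, so φ(42) ≤ 42/3.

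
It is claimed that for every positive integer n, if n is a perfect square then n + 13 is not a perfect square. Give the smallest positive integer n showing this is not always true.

n = 36

n = 1: 1 + 13 = 14, not a perfect square.
n = 4: 4 + 13 = 17, not a perfect square.
n = 9: 9 + 13 = 22, not a perfect square.
n = 16: 16 + 13 = 29, not a perfect square.
n = 25: 25 + 13 = 38, not a perfect square.
n = 36: 36 = 6² and 36 + 13 = 49 = 7².
Thus n = 36 disproves the claim, and no smaller n works.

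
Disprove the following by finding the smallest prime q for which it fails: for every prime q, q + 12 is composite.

q = 5

Check each prime q in order until q + 12 is prime.
For q = 2, 3 the conclusion holds.
q = 5: q + 12 = 17, prime — not composite.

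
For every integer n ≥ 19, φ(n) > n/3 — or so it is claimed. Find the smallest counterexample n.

We need the least integer n ≥ 19 for which the claim fails.
For n = 19, 20, 21, 22, 23 the conclusion holds.
n = 24: φ(24) = 8 and 24/3 = 8, so φ(24) ≤ 24/3.
Thus n = 24 disproves the claim, and no smaller n works.

n = 24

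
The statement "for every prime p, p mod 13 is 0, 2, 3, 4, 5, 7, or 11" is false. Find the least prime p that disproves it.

Check each prime p in order until the claim fails.
p = 2: 2 mod 13 = 2.
p = 3: 3 mod 13 = 3.
p = 5: 5 mod 13 = 5.
p = 7: 7 mod 13 = 7.
p = 11: 11 mod 13 = 11.
p = 13: 13 mod 13 = 0.
p = 17: 17 mod 13 = 4.
p = 19: 19 mod 13 = 6 — not in {0, 2, 3, 4, 5, 7, 11}.
Hence p = 19 is a counterexample.

p = 19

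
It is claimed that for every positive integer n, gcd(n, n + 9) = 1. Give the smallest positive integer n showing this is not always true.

A counterexample is any positive integer n such that gcd(n, n + 9) > 1; we check each in order.
For n = 1, 2 the conclusion holds.
n = 3: gcd(3, 12) = 3.
Thus n = 3 disproves the claim, and no smaller n works.

n = 3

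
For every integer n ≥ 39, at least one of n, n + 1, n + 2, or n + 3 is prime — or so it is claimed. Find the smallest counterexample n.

We need the least integer n ≥ 39 for which n, n + 1, n + 2, n + 3 are all composite.
The first 9 eligible values, up to n = 47, all satisfy the conclusion.
n = 48: 48 = 2 × 24; 49 = 7 × 7; 50 = 2 × 25; 51 = 3 × 17 — all composite.

n = 48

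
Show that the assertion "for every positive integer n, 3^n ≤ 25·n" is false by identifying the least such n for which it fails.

Check each positive integer n in order until 3^n > 25·n.
n = 1: 3^n = 3 and 25·n = 25, so 3 ≤ 25.
n = 2: 3^n = 9 and 25·n = 50, so 9 ≤ 50.
n = 3: 3^n = 27 and 25·n = 75, so 27 ≤ 75.
n = 4: 3^n = 81 and 25·n = 100, so 81 ≤ 100.
n = 5: 3^n = 243 and 25·n = 125, so 243 > 125.
Thus n = 5 disproves the claim, and no smaller n works.

n = 5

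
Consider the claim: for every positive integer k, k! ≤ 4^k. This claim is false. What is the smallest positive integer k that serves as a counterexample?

A counterexample is any positive integer k such that k! > 4^k; we check each in order.
For k = 1, 2, 3, 4, 5, 6, 7, 8 the conclusion holds.
k = 9: k! = 362880 and 4^k = 262144, so 362880 > 262144.

k = 9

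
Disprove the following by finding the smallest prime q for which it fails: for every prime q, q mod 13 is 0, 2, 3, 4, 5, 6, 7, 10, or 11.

A counterexample is any prime q such that the claim fails; we check each in order.
The first 14 eligible values, up to q = 43, all satisfy the conclusion.
q = 47: 47 mod 13 = 8 — not in {0, 2, 3, 4, 5, 6, 7, 10, 11}.

q = 47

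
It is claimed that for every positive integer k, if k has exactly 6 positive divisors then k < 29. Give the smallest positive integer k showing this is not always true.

k = 12: τ(12) = 6; 12 < 29.
k = 18: τ(18) = 6; 18 < 29.
k = 20: τ(20) = 6; 20 < 29.
k = 28: τ(28) = 6; 28 < 29.
k = 32: τ(32) = 6; 32 ≥ 29.
Thus k = 32 disproves the claim, and no smaller k works.

k = 32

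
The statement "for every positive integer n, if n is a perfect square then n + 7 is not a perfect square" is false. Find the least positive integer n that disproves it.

n = 9

A counterexample is any positive integer n such that n is a perfect square but n + 7 is a perfect square; we check each in order.
For n = 1, 4 the conclusion holds.
n = 9: 9 = 3² and 9 + 7 = 16 = 4².
Hence n = 9 is a counterexample.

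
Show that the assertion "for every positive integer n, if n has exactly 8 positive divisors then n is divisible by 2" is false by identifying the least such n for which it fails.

We need the least positive integer n for which n has exactly 8 positive divisors but n is not divisible by 2.
For n = 24, 30, 40, 42, …, 88, 102, 104 the conclusion holds.
n = 105: τ(105) = 8; 105 mod 2 = 1.

n = 105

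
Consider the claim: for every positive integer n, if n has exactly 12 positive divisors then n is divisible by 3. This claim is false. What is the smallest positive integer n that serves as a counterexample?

Check each positive integer n in order until n has exactly 12 positive divisors but n is not divisible by 3.
The first 8 eligible values, up to n = 132, all satisfy the conclusion.
n = 140: τ(140) = 12; 140 mod 3 = 2.

n = 140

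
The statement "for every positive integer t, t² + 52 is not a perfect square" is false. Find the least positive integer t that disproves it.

t = 12

A counterexample is any positive integer t such that t² + 52 is a perfect square; we check each in order.
The first 11 eligible values, up to t = 11, all satisfy the conclusion.
t = 12: 12² + 52 = 196 = 14², a perfect square.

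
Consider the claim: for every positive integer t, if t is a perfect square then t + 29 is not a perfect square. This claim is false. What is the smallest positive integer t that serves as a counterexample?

t = 196

A counterexample is any positive integer t such that t is a perfect square but t + 29 is a perfect square; we check each in order.
For t = 1, 4, 9, 16, …, 121, 144, 169 the conclusion holds.
t = 196: 196 = 14² and 196 + 29 = 225 = 15².
Thus t = 196 disproves the claim, and no smaller t works.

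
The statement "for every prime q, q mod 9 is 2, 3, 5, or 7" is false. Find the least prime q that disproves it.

q = 13

A counterexample is any prime q such that the claim fails; we check each in order.
The first 5 eligible values, up to q = 11, all satisfy the conclusion.
q = 13: 13 mod 9 = 4 — not in {2, 3, 5, 7}.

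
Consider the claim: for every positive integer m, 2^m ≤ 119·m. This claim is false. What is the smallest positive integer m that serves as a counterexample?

m = 11

For m = 1, 2, 3, 4, 5, 6, 7, 8, 9, 10 the conclusion holds.
m = 11: 2^m = 2048 and 119·m = 1309, so 2048 > 1309.
Thus m = 11 disproves the claim, and no smaller m works.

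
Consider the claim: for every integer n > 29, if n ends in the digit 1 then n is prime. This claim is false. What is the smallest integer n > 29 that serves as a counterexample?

n = 51

Check each integer n > 29 in order until n ends in the digit 1 but n is not prime.
n = 31: 31 ends in 1 and is prime.
n = 41: 41 ends in 1 and is prime.
n = 51: 51 ends in 1; 51 = 3 × 17, composite.
Thus n = 51 disproves the claim, and no smaller n works.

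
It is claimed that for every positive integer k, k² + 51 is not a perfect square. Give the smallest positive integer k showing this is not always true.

Check each positive integer k in order until k² + 51 is a perfect square.
k = 1: 1² + 51 = 52, not a perfect square.
k = 2: 2² + 51 = 55, not a perfect square.
k = 3: 3² + 51 = 60, not a perfect square.
k = 4: 4² + 51 = 67, not a perfect square.
k = 5: 5² + 51 = 76, not a perfect square.
k = 6: 6² + 51 = 87, not a perfect square.
k = 7: 7² + 51 = 100 = 10², a perfect square.
Thus k = 7 disproves the claim, and no smaller k works.

k = 7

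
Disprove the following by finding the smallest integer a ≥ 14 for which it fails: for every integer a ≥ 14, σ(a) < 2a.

a = 18

For a = 14, 15, 16, 17 the conclusion holds.
a = 18: σ(18) = 39; 39 ≥ 36.
So a = 18 is the smallest counterexample.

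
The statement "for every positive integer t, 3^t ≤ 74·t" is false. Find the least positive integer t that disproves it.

t = 6

The first 5 eligible values, up to t = 5, all satisfy the conclusion.
t = 6: 3^t = 729 and 74·t = 444, so 729 > 444.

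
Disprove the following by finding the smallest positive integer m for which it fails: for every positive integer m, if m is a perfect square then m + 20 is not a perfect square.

A counterexample is any positive integer m such that m is a perfect square but m + 20 is a perfect square; we check each in order.
For m = 1, 4, 9 the conclusion holds.
m = 16: 16 = 4² and 16 + 20 = 36 = 6².

m = 16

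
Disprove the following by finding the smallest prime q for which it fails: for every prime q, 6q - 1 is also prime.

q = 11

For q = 2, 3, 5, 7 the conclusion holds.
q = 11: 6q - 1 = 65 = 5 × 13, not prime.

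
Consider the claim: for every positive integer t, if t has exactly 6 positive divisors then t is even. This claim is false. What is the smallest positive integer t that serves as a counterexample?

t = 45

We need the least positive integer t for which t has exactly 6 positive divisors but t is odd.
The first 6 eligible values, up to t = 44, all satisfy the conclusion.
t = 45: divisors of 45: 1, 3, 5, 9, 15, 45; 45 is odd.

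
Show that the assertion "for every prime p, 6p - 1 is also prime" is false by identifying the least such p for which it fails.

For p = 2, 3, 5, 7 the conclusion holds.
p = 11: 6p - 1 = 65 = 5 × 13, not prime.
Thus p = 11 disproves the claim, and no smaller p works.

p = 11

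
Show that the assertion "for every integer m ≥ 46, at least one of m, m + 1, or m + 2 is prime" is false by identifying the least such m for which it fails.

m = 48

Check each integer m ≥ 46 in order until m, m + 1, m + 2 are all composite.
For m = 46, 47 the conclusion holds.
m = 48: 48 = 2 × 24; 49 = 7 × 7; 50 = 2 × 25 — all composite.
Thus m = 48 disproves the claim, and no smaller m works.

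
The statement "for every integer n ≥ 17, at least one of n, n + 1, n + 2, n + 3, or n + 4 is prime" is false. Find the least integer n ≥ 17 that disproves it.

n = 24

Check each integer n ≥ 17 in order until n, n + 1, n + 2, n + 3, n + 4 are all composite.
n = 17: 17 is prime.
n = 18: 19 is prime.
n = 19: 19 is prime.
n = 20: 23 is prime.
n = 21: 23 is prime.
n = 22: 23 is prime.
n = 23: 23 is prime.
n = 24: 24 = 2 × 12; 25 = 5 × 5; 26 = 2 × 13; 27 = 3 × 9; 28 = 2 × 14 — all composite.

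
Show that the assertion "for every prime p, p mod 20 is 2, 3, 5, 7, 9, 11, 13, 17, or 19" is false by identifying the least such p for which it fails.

p = 41

Check each prime p in order until the claim fails.
The first 12 eligible values, up to p = 37, all satisfy the conclusion.
p = 41: 41 mod 20 = 1 — not in {2, 3, 5, 7, 9, 11, 13, 17, 19}.
So p = 41 is the smallest counterexample.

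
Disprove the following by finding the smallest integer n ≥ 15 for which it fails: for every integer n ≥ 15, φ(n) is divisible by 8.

n = 18

n = 15: φ(15) = 8; 8 mod 8 = 0.
n = 16: φ(16) = 8; 8 mod 8 = 0.
n = 17: φ(17) = 16; 16 mod 8 = 0.
n = 18: φ(18) = 6; 6 mod 8 = 6.
Thus n = 18 disproves the claim, and no smaller n works.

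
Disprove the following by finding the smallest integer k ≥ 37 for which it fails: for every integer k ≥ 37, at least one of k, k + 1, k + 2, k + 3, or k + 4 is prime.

k = 48

For k = 37, 38, 39, 40, …, 45, 46, 47 the conclusion holds.
k = 48: 48 = 2 × 24; 49 = 7 × 7; 50 = 2 × 25; 51 = 3 × 17; 52 = 2 × 26 — all composite.
Hence k = 48 is a counterexample.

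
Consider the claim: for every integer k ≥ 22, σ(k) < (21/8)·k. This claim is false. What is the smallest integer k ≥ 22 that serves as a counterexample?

k = 60

A counterexample is any integer k ≥ 22 such that the claim fails; we check each in order.
The first 38 eligible values, up to k = 59, all satisfy the conclusion.
k = 60: σ(60) = 168; 168 ≥ 315/2.
Thus k = 60 disproves the claim, and no smaller k works.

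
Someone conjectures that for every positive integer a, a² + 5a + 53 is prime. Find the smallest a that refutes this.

Check each positive integer a in order until a² + 5a + 53 is not prime.
For a = 1, 2 the conclusion holds.
a = 3: a² + 5a + 53 = 77 = 7 × 11, composite.
So a = 3 is the smallest counterexample.

a = 3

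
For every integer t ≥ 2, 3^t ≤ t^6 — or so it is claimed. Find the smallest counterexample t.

t = 15

Check each integer t ≥ 2 in order until 3^t > t^6.
The first 13 eligible values, up to t = 14, all satisfy the conclusion.
t = 15: 3^t = 14348907 and t^6 = 11390625, so 14348907 > 11390625.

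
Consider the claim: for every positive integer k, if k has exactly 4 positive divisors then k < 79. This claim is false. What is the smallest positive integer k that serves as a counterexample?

k = 82

For k = 6, 8, 10, 14, …, 69, 74, 77 the conclusion holds.
k = 82: τ(82) = 4; 82 ≥ 79.
Thus k = 82 disproves the claim, and no smaller k works.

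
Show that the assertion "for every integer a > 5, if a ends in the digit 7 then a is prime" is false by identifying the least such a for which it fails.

A counterexample is any integer a > 5 such that a ends in the digit 7 but a is not prime; we check each in order.
a = 7: 7 ends in 7 and is prime.
a = 17: 17 ends in 7 and is prime.
a = 27: 27 ends in 7; 27 = 3 × 9, composite.
Thus a = 27 disproves the claim, and no smaller a works.

a = 27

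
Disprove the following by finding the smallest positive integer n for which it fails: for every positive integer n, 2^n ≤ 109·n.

For n = 1, 2, 3, 4, 5, 6, 7, 8, 9, 10 the conclusion holds.
n = 11: 2^n = 2048 and 109·n = 1199, so 2048 > 1199.

n = 11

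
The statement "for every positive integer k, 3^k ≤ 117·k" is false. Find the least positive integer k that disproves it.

k = 6

We need the least positive integer k for which 3^k > 117·k.
The first 5 eligible values, up to k = 5, all satisfy the conclusion.
k = 6: 3^k = 729 and 117·k = 702, so 729 > 702.
So k = 6 is the smallest counterexample.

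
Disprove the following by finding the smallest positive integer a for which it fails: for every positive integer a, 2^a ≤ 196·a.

We need the least positive integer a for which 2^a > 196·a.
For a = 1, 2, 3, 4, …, 9, 10, 11 the conclusion holds.
a = 12: 2^a = 4096 and 196·a = 2352, so 4096 > 2352.
Hence a = 12 is a counterexample.

a = 12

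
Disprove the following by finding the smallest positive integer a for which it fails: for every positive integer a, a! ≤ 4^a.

a = 9

A counterexample is any positive integer a such that a! > 4^a; we check each in order.
For a = 1, 2, 3, 4, 5, 6, 7, 8 the conclusion holds.
a = 9: a! = 362880 and 4^a = 262144, so 362880 > 262144.
Thus a = 9 disproves the claim, and no smaller a works.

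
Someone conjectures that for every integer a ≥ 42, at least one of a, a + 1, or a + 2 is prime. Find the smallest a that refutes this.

a = 44

A counterexample is any integer a ≥ 42 such that a, a + 1, a + 2 are all composite; we check each in order.
For a = 42, 43 the conclusion holds.
a = 44: 44 = 2 × 22; 45 = 3 × 15; 46 = 2 × 23 — all composite.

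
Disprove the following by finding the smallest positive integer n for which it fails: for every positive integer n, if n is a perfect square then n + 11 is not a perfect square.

n = 1: 1 + 11 = 12, not a perfect square.
n = 4: 4 + 11 = 15, not a perfect square.
n = 9: 9 + 11 = 20, not a perfect square.
n = 16: 16 + 11 = 27, not a perfect square.
n = 25: 25 = 5² and 25 + 11 = 36 = 6².

n = 25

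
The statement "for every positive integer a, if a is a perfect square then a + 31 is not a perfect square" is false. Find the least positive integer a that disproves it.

Check each positive integer a in order until a is a perfect square but a + 31 is a perfect square.
For a = 1, 4, 9, 16, …, 144, 169, 196 the conclusion holds.
a = 225: 225 = 15² and 225 + 31 = 256 = 16².

a = 225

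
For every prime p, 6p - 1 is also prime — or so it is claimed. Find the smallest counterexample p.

p = 2: 6p - 1 = 11, prime.
p = 3: 6p - 1 = 17, prime.
p = 5: 6p - 1 = 29, prime.
p = 7: 6p - 1 = 41, prime.
p = 11: 6p - 1 = 65 = 5 × 13, not prime.

p = 11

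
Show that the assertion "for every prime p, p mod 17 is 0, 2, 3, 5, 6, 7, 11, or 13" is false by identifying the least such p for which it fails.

p = 29

The first 9 eligible values, up to p = 23, all satisfy the conclusion.
p = 29: 29 mod 17 = 12 — not in {0, 2, 3, 5, 6, 7, 11, 13}.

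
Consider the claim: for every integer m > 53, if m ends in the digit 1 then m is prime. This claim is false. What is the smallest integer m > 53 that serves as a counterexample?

m = 81

Check each integer m > 53 in order until m ends in the digit 1 but m is not prime.
For m = 61, 71 the conclusion holds.
m = 81: 81 ends in 1; 81 = 3 × 27, composite.
So m = 81 is the smallest counterexample.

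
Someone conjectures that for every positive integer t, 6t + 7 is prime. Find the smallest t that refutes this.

Check each positive integer t in order until 6t + 7 is not prime.
t = 1: 6t + 7 = 13, prime.
t = 2: 6t + 7 = 19, prime.
t = 3: 6t + 7 = 25 = 5 × 5, composite.

t = 3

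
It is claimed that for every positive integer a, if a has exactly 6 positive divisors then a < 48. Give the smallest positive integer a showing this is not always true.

We need the least positive integer a for which a has exactly 6 positive divisors but the claim fails.
For a = 12, 18, 20, 28, 32, 44, 45 the conclusion holds.
a = 50: τ(50) = 6; 50 ≥ 48.

a = 50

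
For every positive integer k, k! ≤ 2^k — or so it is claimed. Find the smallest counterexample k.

k = 1: k! = 1 and 2^k = 2, so 1 ≤ 2.
k = 2: k! = 2 and 2^k = 4, so 2 ≤ 4.
k = 3: k! = 6 and 2^k = 8, so 6 ≤ 8.
k = 4: k! = 24 and 2^k = 16, so 24 > 16.

k = 4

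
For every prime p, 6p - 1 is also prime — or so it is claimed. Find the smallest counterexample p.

The first 4 eligible values, up to p = 7, all satisfy the conclusion.
p = 11: 6p - 1 = 65 = 5 × 13, not prime.
Thus p = 11 disproves the claim, and no smaller p works.

p = 11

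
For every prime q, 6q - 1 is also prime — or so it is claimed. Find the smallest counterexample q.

q = 11

The first 4 eligible values, up to q = 7, all satisfy the conclusion.
q = 11: 6q - 1 = 65 = 5 × 13, not prime.
So q = 11 is the smallest counterexample.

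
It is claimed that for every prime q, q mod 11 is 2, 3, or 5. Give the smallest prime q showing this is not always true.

q = 7

Check each prime q in order until the claim fails.
q = 2: 2 mod 11 = 2.
q = 3: 3 mod 11 = 3.
q = 5: 5 mod 11 = 5.
q = 7: 7 mod 11 = 7 — not in {2, 3, 5}.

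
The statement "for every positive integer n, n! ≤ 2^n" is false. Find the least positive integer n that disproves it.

Check each positive integer n in order until n! > 2^n.
For n = 1, 2, 3 the conclusion holds.
n = 4: n! = 24 and 2^n = 16, so 24 > 16.

n = 4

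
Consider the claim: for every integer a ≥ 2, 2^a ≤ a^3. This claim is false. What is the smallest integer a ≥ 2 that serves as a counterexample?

a = 10

We need the least integer a ≥ 2 for which 2^a > a^3.
For a = 2, 3, 4, 5, 6, 7, 8, 9 the conclusion holds.
a = 10: 2^a = 1024 and a^3 = 1000, so 1024 > 1000.
So a = 10 is the smallest counterexample.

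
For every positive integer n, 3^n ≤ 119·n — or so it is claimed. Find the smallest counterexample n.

For n = 1, 2, 3, 4, 5 the conclusion holds.
n = 6: 3^n = 729 and 119·n = 714, so 729 > 714.
Hence n = 6 is a counterexample.

n = 6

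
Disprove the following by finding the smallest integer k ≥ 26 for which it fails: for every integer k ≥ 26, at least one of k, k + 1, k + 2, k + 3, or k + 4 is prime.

For k = 26, 27, 28, 29, 30, 31 the conclusion holds.
k = 32: 32 = 2 × 16; 33 = 3 × 11; 34 = 2 × 17; 35 = 5 × 7; 36 = 2 × 18 — all composite.

k = 32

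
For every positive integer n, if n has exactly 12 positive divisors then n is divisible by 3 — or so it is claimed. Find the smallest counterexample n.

For n = 60, 72, 84, 90, 96, 108, 126, 132 the conclusion holds.
n = 140: τ(140) = 12; 140 mod 3 = 2.
So n = 140 is the smallest counterexample.

n = 140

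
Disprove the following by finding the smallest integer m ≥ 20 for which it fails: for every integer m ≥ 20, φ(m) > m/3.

m = 24

A counterexample is any integer m ≥ 20 such that the claim fails; we check each in order.
The first 4 eligible values, up to m = 23, all satisfy the conclusion.
m = 24: φ(24) = 8 and 24/3 = 8, so φ(24) ≤ 24/3.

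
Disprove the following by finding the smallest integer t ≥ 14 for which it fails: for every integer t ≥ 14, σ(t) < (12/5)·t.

t = 24

Check each integer t ≥ 14 in order until the claim fails.
For t = 14, 15, 16, 17, 18, 19, 20, 21, 22, 23 the conclusion holds.
t = 24: σ(24) = 60; 60 ≥ 288/5.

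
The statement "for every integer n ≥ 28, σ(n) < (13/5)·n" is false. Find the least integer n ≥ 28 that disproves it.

We need the least integer n ≥ 28 for which the claim fails.
For n = 28, 29, 30, 31, …, 57, 58, 59 the conclusion holds.
n = 60: σ(60) = 168; 168 ≥ 156.
So n = 60 is the smallest counterexample.

n = 60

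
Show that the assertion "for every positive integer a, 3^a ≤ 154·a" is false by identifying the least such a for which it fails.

We need the least positive integer a for which 3^a > 154·a.
a = 1: 3^a = 3 and 154·a = 154, so 3 ≤ 154.
a = 2: 3^a = 9 and 154·a = 308, so 9 ≤ 308.
a = 3: 3^a = 27 and 154·a = 462, so 27 ≤ 462.
a = 4: 3^a = 81 and 154·a = 616, so 81 ≤ 616.
a = 5: 3^a = 243 and 154·a = 770, so 243 ≤ 770.
a = 6: 3^a = 729 and 154·a = 924, so 729 ≤ 924.
a = 7: 3^a = 2187 and 154·a = 1078, so 2187 > 1078.
So a = 7 is the smallest counterexample.

a = 7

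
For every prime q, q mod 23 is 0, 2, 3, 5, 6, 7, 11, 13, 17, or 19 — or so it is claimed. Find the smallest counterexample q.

q = 31

We need the least prime q for which the claim fails.
The first 10 eligible values, up to q = 29, all satisfy the conclusion.
q = 31: 31 mod 23 = 8 — not in {0, 2, 3, 5, 6, 7, 11, 13, 17, 19}.
Hence q = 31 is a counterexample.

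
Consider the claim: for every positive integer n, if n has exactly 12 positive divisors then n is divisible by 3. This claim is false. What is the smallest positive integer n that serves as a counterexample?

n = 140

The first 8 eligible values, up to n = 132, all satisfy the conclusion.
n = 140: τ(140) = 12; 140 mod 3 = 2.
So n = 140 is the smallest counterexample.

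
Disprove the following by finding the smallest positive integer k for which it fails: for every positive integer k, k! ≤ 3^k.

We need the least positive integer k for which k! > 3^k.
The first 6 eligible values, up to k = 6, all satisfy the conclusion.
k = 7: k! = 5040 and 3^k = 2187, so 5040 > 2187.

k = 7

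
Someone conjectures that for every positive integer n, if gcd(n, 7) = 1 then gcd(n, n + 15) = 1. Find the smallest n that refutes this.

n = 3

We need the least positive integer n for which gcd(n, 7) = 1 but gcd(n, n + 15) > 1.
For n = 1, 2 the conclusion holds.
n = 3: gcd(3, 18) = 3.
Thus n = 3 disproves the claim, and no smaller n works.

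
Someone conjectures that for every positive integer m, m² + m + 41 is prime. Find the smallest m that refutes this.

Check each positive integer m in order until m² + m + 41 is not prime.
For m = 1, 2, 3, 4, …, 37, 38, 39 the conclusion holds.
m = 40: m² + m + 41 = 1681 = 41 × 41, composite.
Thus m = 40 disproves the claim, and no smaller m works.

m = 40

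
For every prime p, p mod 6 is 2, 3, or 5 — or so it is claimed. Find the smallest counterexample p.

A counterexample is any prime p such that the claim fails; we check each in order.
p = 2: 2 mod 6 = 2.
p = 3: 3 mod 6 = 3.
p = 5: 5 mod 6 = 5.
p = 7: 7 mod 6 = 1 — not in {2, 3, 5}.
Hence p = 7 is a counterexample.

p = 7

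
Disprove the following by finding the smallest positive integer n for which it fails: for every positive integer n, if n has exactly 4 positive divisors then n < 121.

The first 37 eligible values, up to n = 119, all satisfy the conclusion.
n = 122: τ(122) = 4; 122 ≥ 121.

n = 122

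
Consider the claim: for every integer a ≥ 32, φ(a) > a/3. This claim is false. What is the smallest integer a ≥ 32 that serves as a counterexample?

A counterexample is any integer a ≥ 32 such that the claim fails; we check each in order.
a = 32: φ(32) = 16 and 32/3 = 32/3, so φ(32) > 32/3.
a = 33: φ(33) = 20 and 33/3 = 11, so φ(33) > 33/3.
a = 34: φ(34) = 16 and 34/3 = 34/3, so φ(34) > 34/3.
a = 35: φ(35) = 24 and 35/3 = 35/3, so φ(35) > 35/3.
a = 36: φ(36) = 12 and 36/3 = 12, so φ(36) ≤ 36/3.

a = 36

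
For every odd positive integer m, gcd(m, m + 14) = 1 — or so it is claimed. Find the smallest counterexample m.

A counterexample is any odd positive integer m such that gcd(m, m + 14) > 1; we check each in order.
For m = 1, 3, 5 the conclusion holds.
m = 7: gcd(7, 21) = 7.
So m = 7 is the smallest counterexample.

m = 7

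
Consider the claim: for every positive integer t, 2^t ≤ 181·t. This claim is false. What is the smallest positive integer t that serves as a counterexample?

A counterexample is any positive integer t such that 2^t > 181·t; we check each in order.
For t = 1, 2, 3, 4, 5, 6, 7, 8, 9, 10 the conclusion holds.
t = 11: 2^t = 2048 and 181·t = 1991, so 2048 > 1991.
Hence t = 11 is a counterexample.

t = 11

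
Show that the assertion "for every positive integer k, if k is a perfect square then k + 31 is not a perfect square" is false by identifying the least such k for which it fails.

k = 225

We need the least positive integer k for which k is a perfect square but k + 31 is a perfect square.
For k = 1, 4, 9, 16, …, 144, 169, 196 the conclusion holds.
k = 225: 225 = 15² and 225 + 31 = 256 = 16².
So k = 225 is the smallest counterexample.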